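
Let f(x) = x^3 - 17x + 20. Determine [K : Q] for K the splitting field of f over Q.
[K : Q] = 6

By the rational root test, any rational root of the monic integer polynomial f(x) = x^3 - 17x + 20 must be an integer dividing the constant term 20, i.e. one of ±{1, 2, 4, 5, 10, 20}. Evaluating: f(1) = 4, f(-1) = 36, f(2) = -6, f(-2) = 46, f(4) = 16, f(-4) = 24, f(5) = 60, f(-5) = -20, f(10) = 850, f(-10) = -810, f(20) = 7680, f(-20) = -7640; none is 0, so f has no rational root and is therefore irreducible over Q (a cubic with no linear factor over a field is irreducible). For an irreducible cubic, the Galois group is A_3 or S_3 according as the discriminant disc(f) = -4a^3 - 27b^2 = -4·(-17)^3 - 27·(20)^2 = 8852 is or is not a square in Q. Here disc(f) = 8852 is not a perfect square in Q, so the Galois group of f over Q is not contained in A_3 and must be all of S_3. The splitting field has degree |S_3| = 6 over Q, so [K : Q] = 6.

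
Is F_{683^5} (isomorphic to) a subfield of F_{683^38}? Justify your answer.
No: F_{683^5} is not a subfield of F_{683^38}

F_{p^m} embeds in F_{p^n} iff m | n. Here 5 ∤ 38 (since 38 = 7·5 + 3 with remainder 3 ≠ 0), so F_{683^5} is not a subfield of F_{683^38}. Equivalently: if it were, the tower law would give 5 = [F_{683^5}:F_683] dividing [F_{683^38}:F_683] = 38, contradiction.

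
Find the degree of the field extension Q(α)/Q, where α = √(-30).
[Q(α):Q] = 2

[Q(α):Q] equals the degree of the minimal polynomial of α. Here α^2 = -30 and x^2 + 30 is irreducible (d = -30 is squarefree, ≠ 1, hence not a square), so deg(m_α) = 2. Thus [Q(α):Q] = 2.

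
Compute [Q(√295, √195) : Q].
[Q(√295, √195) : Q] = 4

[Q(√295):Q] = 2 (min poly x^2 - 295, irreducible since 295 is squarefree > 1). For the top step, suppose √195 ∈ Q(√295), say √195 = c + d√295 with c, d ∈ Q. Squaring: 195 = c^2 + 295d^2 + 2cd√295. Since √295 ∉ Q this forces 2cd = 0. If d = 0 then √195 = c ∈ Q, contradicting 195 squarefree > 1. If c = 0 then 195 = 295d^2, so 295·195 = (295d)^2 is a perfect square in Q — but 295·195 = 57525 is not a perfect square (since 295 and 195 are distinct squarefree integers). Contradiction. Hence √195 ∉ Q(√295), so x^2 - 195 stays irreducible over Q(√295) and [Q(√295, √195) : Q(√295)] = 2. By the tower law, [Q(√295, √195) : Q] = 2 · 2 = 4.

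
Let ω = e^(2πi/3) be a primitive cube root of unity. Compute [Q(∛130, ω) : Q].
[Q(∛130, ω) : Q] = 6

[Q(∛130):Q] = 3 (min poly x^3 - 130, irreducible since 130 is not a perfect cube). [Q(ω):Q] = 2 (min poly x^2 + x + 1). Since Q(∛130) ⊂ R and ω ∉ R, we have ω ∉ Q(∛130), so x^2 + x + 1 remains irreducible over Q(∛130) and [Q(∛130, ω) : Q(∛130)] = 2. By the tower law, [Q(∛130, ω) : Q] = 3 · 2 = 6. (In fact Q(∛130, ω) is the splitting field of x^3 - 130 over Q.)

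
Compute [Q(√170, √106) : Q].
[Q(√170, √106) : Q] = 4

[Q(√170):Q] = 2 (min poly x^2 - 170, irreducible since 170 is squarefree > 1). For the top step, suppose √106 ∈ Q(√170), say √106 = c + d√170 with c, d ∈ Q. Squaring: 106 = c^2 + 170d^2 + 2cd√170. Since √170 ∉ Q this forces 2cd = 0. If d = 0 then √106 = c ∈ Q, contradicting 106 squarefree > 1. If c = 0 then 106 = 170d^2, so 170·106 = (170d)^2 is a perfect square in Q — but 170·106 = 18020 is not a perfect square (since 170 and 106 are distinct squarefree integers). Contradiction. Hence √106 ∉ Q(√170), so x^2 - 106 stays irreducible over Q(√170) and [Q(√170, √106) : Q(√170)] = 2. By the tower law, [Q(√170, √106) : Q] = 2 · 2 = 4.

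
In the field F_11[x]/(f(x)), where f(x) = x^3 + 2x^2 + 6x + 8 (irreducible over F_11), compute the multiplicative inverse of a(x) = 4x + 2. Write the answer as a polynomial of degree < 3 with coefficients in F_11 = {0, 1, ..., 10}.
a(x)^(-1) ≡ 2x^2 + 3x + 5 (mod f(x))

Since f is irreducible over F_11, F_11[x]/(f) is a field and a(x) ≠ 0 has an inverse. Apply the extended Euclidean algorithm to f(x) and a(x) in F_11[x]: f(x) = (3x^2 + 10x + 2)·a(x) + (4). The last nonzero remainder is the constant 4 = gcd(f, a) in F_11. Back-substituting through the division chain expresses 4 = s(x)·a(x) + t(x)·f(x) with s(x) ≡ 8x^2 + x + 9 (mod f), so (8x^2 + x + 9)·a(x) ≡ 4 (mod f). Multiplying by 4^(-1) ≡ 3 in F_11 gives a(x)^(-1) ≡ 3·(8x^2 + x + 9) ≡ 2x^2 + 3x + 5 (mod f). Check: (4x + 2)·(2x^2 + 3x + 5) = 8x^3 + 5x^2 + 4x + 10 ≡ 1 (mod x^3 + 2x^2 + 6x + 8).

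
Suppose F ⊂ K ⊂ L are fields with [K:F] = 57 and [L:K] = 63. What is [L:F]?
[L:F] = 3591

The tower law says that for any tower of field extensions F ⊂ K ⊂ L with finite degrees, [L:F] = [L:K] · [K:F]. Here this gives [L:F] = 63 · 57 = 3591.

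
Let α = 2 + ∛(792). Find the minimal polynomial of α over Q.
m_α(x) = x^3 - 6x^2 + 12x - 800

Set β = α - 2 = ∛(792), so β^3 = 792. Then (α - 2)^3 - 792 = 0, i.e. α is a root of g(x) = (x - 2)^3 - 792 = x^3 - 6x^2 + 12x - 800. Since g(x) = h(x - 2) where h(x) = x^3 - 792, and h is irreducible over Q (because 792 is not a perfect cube, so h has no rational root, and a monic cubic with no rational root is irreducible), g is also irreducible (irreducibility is preserved under the substitution x → x - 2). Hence m_α(x) = x^3 - 6x^2 + 12x - 800.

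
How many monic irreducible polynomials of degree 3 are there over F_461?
There are 32657240 monic irreducible polynomials of degree 3 over F_461

Each element of F_{461^3} that lies in no proper subfield is a root of exactly one monic irreducible of degree 3 over F_461, and each such polynomial has 3 distinct roots in F_{461^3}. By Möbius inversion the count is N_461(3) = (1/3) Σ_{d|3} μ(3/d) · 461^d = (1/3)(μ(3)·461^1 + μ(1)·461^3) = 97971720/3 = 32657240.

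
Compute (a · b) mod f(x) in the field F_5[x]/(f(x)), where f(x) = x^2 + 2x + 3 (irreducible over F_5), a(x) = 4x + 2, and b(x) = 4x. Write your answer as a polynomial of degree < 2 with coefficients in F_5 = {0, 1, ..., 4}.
a · b ≡ x + 2 (mod f(x))

Multiply in F_5[x]: a(x)·b(x) = (4x + 2)·(4x) = x^2 + 3x. This has degree ≥ 2, so divide by f(x) over F_5: x^2 + 3x = (1)·(x^2 + 2x + 3) + (x + 2). Hence a·b ≡ x + 2 (mod f). (F_5[x]/(f) is a field with 5^2 = 25 elements since f is irreducible of degree 2.)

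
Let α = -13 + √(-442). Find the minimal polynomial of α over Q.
m_α(x) = x^2 + 26x + 611

From α + 13 = √(-442), squaring gives (α + 13)^2 = -442, i.e. α^2 + 26α + 169 = -442, so α^2 + 26α + 611 = 0. The discriminant of x^2 + 26x + 611 is (26)^2 - 4·(611) = 676 - 2444 = -1768, and 4·(-442) is not a perfect square in Q since -442 is squarefree and ≠ 1. Hence x^2 + 26x + 611 is irreducible over Q and is the minimal polynomial of α.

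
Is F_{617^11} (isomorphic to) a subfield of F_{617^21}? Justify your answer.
No: F_{617^11} is not a subfield of F_{617^21}

F_{p^m} embeds in F_{p^n} iff m | n. Here 11 ∤ 21 (since 21 = 1·11 + 10 with remainder 10 ≠ 0), so F_{617^11} is not a subfield of F_{617^21}. Equivalently: if it were, the tower law would give 11 = [F_{617^11}:F_617] dividing [F_{617^21}:F_617] = 21, contradiction.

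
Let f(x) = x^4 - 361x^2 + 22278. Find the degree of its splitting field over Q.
[K : Q] = 4

Solving the quadratic in x^2: x^2 = (361 ± √(361^2 - 4·22278))/2 = (361 ± √41209)/2 = (361 ± 203)/2, giving x^2 = 282 or x^2 = 79. So f(x) = (x^2 - 282)(x^2 - 79) and the roots of f are ±√282, ±√79. Hence the splitting field is K = Q(√282, √79). Since 282 and 79 are distinct squarefree integers > 1, their product 22278 is not a perfect square, so √79 ∉ Q(√282). By the tower law [K:Q] = [Q(√282,√79):Q(√282)] · [Q(√282):Q] = 2 · 2 = 4.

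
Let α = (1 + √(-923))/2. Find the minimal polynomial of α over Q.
m_α(x) = x^2 - x + 231

From 2α - 1 = √(-923), squaring gives (2α - 1)^2 = -923, i.e. 4α^2 - 4α + 1 = -923, so α^2 - α + (1 + 923)/4 = 0. Since -923 ≡ 1 (mod 4), (1 + 923)/4 = 231 ∈ Z. The polynomial x^2 - x + 231 has discriminant 1 - 4·(231) = -923, which is not a perfect square in Q (d = -923 is squarefree and ≠ 1), so x^2 - x + 231 is irreducible over Q. It is the minimal polynomial of α.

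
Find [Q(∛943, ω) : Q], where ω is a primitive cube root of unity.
[Q(∛943, ω) : Q] = 6

[Q(∛943):Q] = 3 (min poly x^3 - 943, irreducible since 943 is not a perfect cube). [Q(ω):Q] = 2 (min poly x^2 + x + 1). Since Q(∛943) ⊂ R and ω ∉ R, we have ω ∉ Q(∛943), so x^2 + x + 1 remains irreducible over Q(∛943) and [Q(∛943, ω) : Q(∛943)] = 2. By the tower law, [Q(∛943, ω) : Q] = 3 · 2 = 6. (In fact Q(∛943, ω) is the splitting field of x^3 - 943 over Q.)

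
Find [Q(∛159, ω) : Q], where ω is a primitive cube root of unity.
[Q(∛159, ω) : Q] = 6

[Q(∛159):Q] = 3 (min poly x^3 - 159, irreducible since 159 is not a perfect cube). [Q(ω):Q] = 2 (min poly x^2 + x + 1). Since Q(∛159) ⊂ R and ω ∉ R, we have ω ∉ Q(∛159), so x^2 + x + 1 remains irreducible over Q(∛159) and [Q(∛159, ω) : Q(∛159)] = 2. By the tower law, [Q(∛159, ω) : Q] = 3 · 2 = 6. (In fact Q(∛159, ω) is the splitting field of x^3 - 159 over Q.)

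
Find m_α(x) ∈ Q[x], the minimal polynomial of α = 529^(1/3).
m_α(x) = x^3 - 529

α satisfies α^3 = 529, so x^3 - 529 annihilates α. By the rational root test, a rational root p/q (in lowest terms) of x^3 - 529 would satisfy p^3 = 529 q^3, forcing q = 1 and p^3 = 529; but 529 is not a perfect cube, contradiction. A monic cubic over Q with no rational root is irreducible (any nontrivial factorization would include a linear factor). Hence x^3 - 529 is the minimal polynomial of α, and in particular [Q(α):Q] = 3.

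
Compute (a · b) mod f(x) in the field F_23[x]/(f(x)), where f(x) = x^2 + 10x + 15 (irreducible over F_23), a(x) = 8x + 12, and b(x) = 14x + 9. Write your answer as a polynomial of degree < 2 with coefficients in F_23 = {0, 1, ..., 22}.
a · b ≡ 17x + 15 (mod f(x))

Multiply in F_23[x]: a(x)·b(x) = (8x + 12)·(14x + 9) = 20x^2 + 10x + 16. This has degree ≥ 2, so divide by f(x) over F_23: 20x^2 + 10x + 16 = (20)·(x^2 + 10x + 15) + (17x + 15). Hence a·b ≡ 17x + 15 (mod f). (F_23[x]/(f) is a field with 23^2 = 529 elements since f is irreducible of degree 2.)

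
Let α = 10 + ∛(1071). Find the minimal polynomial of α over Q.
m_α(x) = x^3 - 30x^2 + 300x - 2071

Set β = α - 10 = ∛(1071), so β^3 = 1071. Then (α - 10)^3 - 1071 = 0, i.e. α is a root of g(x) = (x - 10)^3 - 1071 = x^3 - 30x^2 + 300x - 2071. Since g(x) = h(x - 10) where h(x) = x^3 - 1071, and h is irreducible over Q (because 1071 is not a perfect cube, so h has no rational root, and a monic cubic with no rational root is irreducible), g is also irreducible (irreducibility is preserved under the substitution x → x - 10). Hence m_α(x) = x^3 - 30x^2 + 300x - 2071.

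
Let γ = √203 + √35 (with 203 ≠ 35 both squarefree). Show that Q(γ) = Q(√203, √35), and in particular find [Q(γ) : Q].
[Q(γ) : Q] = 4 (equivalently, Q(γ) = Q(√203, √35))

Obviously Q(γ) ⊆ Q(√203, √35), and [Q(√203, √35):Q] = 4 (since 203, 35 are distinct squarefree integers > 1 with 7105 not a perfect square). To show equality we compute the minimal polynomial of γ. From γ = √203 + √35: γ^2 = 203 + 2√(7105) + 35 = 238 + 2√(7105), so γ^2 - 238 = 2√(7105); squaring, (γ^2 - 238)^2 = 4·7105, i.e. γ^4 - 476γ^2 + 56644 - 28420 = 0, i.e. γ^4 - 476γ^2 + 28224 = 0. So γ is a root of x^4 - 476x^2 + 28224. This polynomial is irreducible over Q: it has no rational root (each ±√203 ± √35 is irrational), and any factorization into two quadratics over Q would force √(7105) ∈ Q (pairing opposite roots) or √203, √35 ∈ Q (other pairings), all impossible. Hence [Q(γ):Q] = 4 = [Q(√203, √35):Q], so Q(γ) = Q(√203, √35).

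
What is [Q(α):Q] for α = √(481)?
[Q(α):Q] = 2

[Q(α):Q] equals the degree of the minimal polynomial of α. Here α^2 = 481 and x^2 - 481 is irreducible (d = 481 is squarefree, ≠ 1, hence not a square), so deg(m_α) = 2. Thus [Q(α):Q] = 2.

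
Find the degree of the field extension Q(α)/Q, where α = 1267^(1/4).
[Q(α):Q] = 4

α is a root of x^4 - 1267. By Eisenstein's criterion at the prime p = 7 (which divides the constant term 1267 but p^2 = 49 does not, since 1267 is squarefree), x^4 - 1267 is irreducible over Q. Hence [Q(α):Q] = 4.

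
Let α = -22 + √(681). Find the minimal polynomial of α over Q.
m_α(x) = x^2 + 44x - 197

From α + 22 = √(681), squaring gives (α + 22)^2 = 681, i.e. α^2 + 44α + 484 = 681, so α^2 + 44α - 197 = 0. The discriminant of x^2 + 44x - 197 is (44)^2 - 4·(-197) = 1936 + 788 = 2724, and 4·(681) is not a perfect square in Q since 681 is squarefree and ≠ 1. Hence x^2 + 44x - 197 is irreducible over Q and is the minimal polynomial of α.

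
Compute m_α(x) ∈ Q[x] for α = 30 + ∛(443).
m_α(x) = x^3 - 90x^2 + 2700x - 27443

Set β = α - 30 = ∛(443), so β^3 = 443. Then (α - 30)^3 - 443 = 0, i.e. α is a root of g(x) = (x - 30)^3 - 443 = x^3 - 90x^2 + 2700x - 27443. Since g(x) = h(x - 30) where h(x) = x^3 - 443, and h is irreducible over Q (because 443 is not a perfect cube, so h has no rational root, and a monic cubic with no rational root is irreducible), g is also irreducible (irreducibility is preserved under the substitution x → x - 30). Hence m_α(x) = x^3 - 90x^2 + 2700x - 27443.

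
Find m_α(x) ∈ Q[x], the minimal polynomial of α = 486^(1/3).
m_α(x) = x^3 - 486

α satisfies α^3 = 486, so x^3 - 486 annihilates α. By the rational root test, a rational root p/q (in lowest terms) of x^3 - 486 would satisfy p^3 = 486 q^3, forcing q = 1 and p^3 = 486; but 486 is not a perfect cube, contradiction. A monic cubic over Q with no rational root is irreducible (any nontrivial factorization would include a linear factor). Hence x^3 - 486 is the minimal polynomial of α, and in particular [Q(α):Q] = 3.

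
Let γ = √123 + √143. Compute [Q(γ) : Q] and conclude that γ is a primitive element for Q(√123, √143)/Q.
[Q(γ) : Q] = 4 (equivalently, Q(γ) = Q(√123, √143))

Obviously Q(γ) ⊆ Q(√123, √143), and [Q(√123, √143):Q] = 4 (since 123, 143 are distinct squarefree integers > 1 with 17589 not a perfect square). To show equality we compute the minimal polynomial of γ. From γ = √123 + √143: γ^2 = 123 + 2√(17589) + 143 = 266 + 2√(17589), so γ^2 - 266 = 2√(17589); squaring, (γ^2 - 266)^2 = 4·17589, i.e. γ^4 - 532γ^2 + 70756 - 70356 = 0, i.e. γ^4 - 532γ^2 + 400 = 0. So γ is a root of x^4 - 532x^2 + 400. This polynomial is irreducible over Q: it has no rational root (each ±√123 ± √143 is irrational), and any factorization into two quadratics over Q would force √(17589) ∈ Q (pairing opposite roots) or √123, √143 ∈ Q (other pairings), all impossible. Hence [Q(γ):Q] = 4 = [Q(√123, √143):Q], so Q(γ) = Q(√123, √143).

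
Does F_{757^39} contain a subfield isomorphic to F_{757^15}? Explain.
No: F_{757^15} is not a subfield of F_{757^39}

F_{p^m} embeds in F_{p^n} iff m | n. Here 15 ∤ 39 (since 39 = 2·15 + 9 with remainder 9 ≠ 0), so F_{757^15} is not a subfield of F_{757^39}. Equivalently: if it were, the tower law would give 15 = [F_{757^15}:F_757] dividing [F_{757^39}:F_757] = 39, contradiction.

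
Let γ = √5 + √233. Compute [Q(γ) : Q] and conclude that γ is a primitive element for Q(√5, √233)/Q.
[Q(γ) : Q] = 4 (equivalently, Q(γ) = Q(√5, √233))

Obviously Q(γ) ⊆ Q(√5, √233), and [Q(√5, √233):Q] = 4 (since 5, 233 are distinct squarefree integers > 1 with 1165 not a perfect square). To show equality we compute the minimal polynomial of γ. From γ = √5 + √233: γ^2 = 5 + 2√(1165) + 233 = 238 + 2√(1165), so γ^2 - 238 = 2√(1165); squaring, (γ^2 - 238)^2 = 4·1165, i.e. γ^4 - 476γ^2 + 56644 - 4660 = 0, i.e. γ^4 - 476γ^2 + 51984 = 0. So γ is a root of x^4 - 476x^2 + 51984. This polynomial is irreducible over Q: it has no rational root (each ±√5 ± √233 is irrational), and any factorization into two quadratics over Q would force √(1165) ∈ Q (pairing opposite roots) or √5, √233 ∈ Q (other pairings), all impossible. Hence [Q(γ):Q] = 4 = [Q(√5, √233):Q], so Q(γ) = Q(√5, √233).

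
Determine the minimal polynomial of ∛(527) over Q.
m_α(x) = x^3 - 527

α satisfies α^3 = 527, so x^3 - 527 annihilates α. By the rational root test, a rational root p/q (in lowest terms) of x^3 - 527 would satisfy p^3 = 527 q^3, forcing q = 1 and p^3 = 527; but 527 is not a perfect cube, contradiction. A monic cubic over Q with no rational root is irreducible (any nontrivial factorization would include a linear factor). Hence x^3 - 527 is the minimal polynomial of α, and in particular [Q(α):Q] = 3.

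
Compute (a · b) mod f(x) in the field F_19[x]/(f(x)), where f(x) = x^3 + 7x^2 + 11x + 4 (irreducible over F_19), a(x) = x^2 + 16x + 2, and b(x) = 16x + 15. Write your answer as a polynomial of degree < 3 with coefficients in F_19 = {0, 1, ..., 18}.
a · b ≡ 7x^2 + x + 4 (mod f(x))

Multiply in F_19[x]: a(x)·b(x) = (x^2 + 16x + 2)·(16x + 15) = 16x^3 + 5x^2 + 6x + 11. This has degree ≥ 3, so divide by f(x) over F_19: 16x^3 + 5x^2 + 6x + 11 = (16)·(x^3 + 7x^2 + 11x + 4) + (7x^2 + x + 4). Hence a·b ≡ 7x^2 + x + 4 (mod f). (F_19[x]/(f) is a field with 19^3 = 6859 elements since f is irreducible of degree 3.)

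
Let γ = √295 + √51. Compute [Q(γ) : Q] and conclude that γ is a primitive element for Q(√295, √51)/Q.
[Q(γ) : Q] = 4 (equivalently, Q(γ) = Q(√295, √51))

Obviously Q(γ) ⊆ Q(√295, √51), and [Q(√295, √51):Q] = 4 (since 295, 51 are distinct squarefree integers > 1 with 15045 not a perfect square). To show equality we compute the minimal polynomial of γ. From γ = √295 + √51: γ^2 = 295 + 2√(15045) + 51 = 346 + 2√(15045), so γ^2 - 346 = 2√(15045); squaring, (γ^2 - 346)^2 = 4·15045, i.e. γ^4 - 692γ^2 + 119716 - 60180 = 0, i.e. γ^4 - 692γ^2 + 59536 = 0. So γ is a root of x^4 - 692x^2 + 59536. This polynomial is irreducible over Q: it has no rational root (each ±√295 ± √51 is irrational), and any factorization into two quadratics over Q would force √(15045) ∈ Q (pairing opposite roots) or √295, √51 ∈ Q (other pairings), all impossible. Hence [Q(γ):Q] = 4 = [Q(√295, √51):Q], so Q(γ) = Q(√295, √51).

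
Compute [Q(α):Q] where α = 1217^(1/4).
[Q(α):Q] = 4

α is a root of x^4 - 1217. By Eisenstein's criterion at the prime p = 1217 (which divides the constant term 1217 but p^2 = 1481089 does not, since 1217 is squarefree), x^4 - 1217 is irreducible over Q. Hence [Q(α):Q] = 4.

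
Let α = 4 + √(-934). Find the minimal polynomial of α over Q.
m_α(x) = x^2 - 8x + 950

From α - 4 = √(-934), squaring gives (α - 4)^2 = -934, i.e. α^2 - 8α + 16 = -934, so α^2 - 8α + 950 = 0. The discriminant of x^2 - 8x + 950 is (-8)^2 - 4·(950) = 64 - 3800 = -3736, and 4·(-934) is not a perfect square in Q since -934 is squarefree and ≠ 1. Hence x^2 - 8x + 950 is irreducible over Q and is the minimal polynomial of α.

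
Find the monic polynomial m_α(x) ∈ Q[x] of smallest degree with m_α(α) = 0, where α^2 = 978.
m_α(x) = x^2 - 978

α satisfies α^2 - 978 = 0, so x^2 - 978 annihilates α. Since d = 978 is squarefree and ≠ 1, it is not a perfect square in Q, so x^2 - 978 has no rational root and is therefore irreducible over Q (a degree-2 polynomial over a field is irreducible iff it has no root). Hence m_α(x) = x^2 - 978.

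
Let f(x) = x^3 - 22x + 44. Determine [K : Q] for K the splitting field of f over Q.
[K : Q] = 6

By the rational root test, any rational root of the monic integer polynomial f(x) = x^3 - 22x + 44 must be an integer dividing the constant term 44, i.e. one of ±{1, 2, 4, 11, 22, 44}. Evaluating: f(1) = 23, f(-1) = 65, f(2) = 8, f(-2) = 80, f(4) = 20, f(-4) = 68, f(11) = 1133, f(-11) = -1045, f(22) = 10208, f(-22) = -10120, f(44) = 84260, f(-44) = -84172; none is 0, so f has no rational root and is therefore irreducible over Q (a cubic with no linear factor over a field is irreducible). For an irreducible cubic, the Galois group is A_3 or S_3 according as the discriminant disc(f) = -4a^3 - 27b^2 = -4·(-22)^3 - 27·(44)^2 = -9680 is or is not a square in Q. Here disc(f) = -9680 is not a perfect square in Q, so the Galois group of f over Q is not contained in A_3 and must be all of S_3. The splitting field has degree |S_3| = 6 over Q, so [K : Q] = 6.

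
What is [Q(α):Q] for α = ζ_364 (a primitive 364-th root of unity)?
[Q(α):Q] = 144

The minimal polynomial of ζ_364 over Q is the 364-th cyclotomic polynomial Φ_364(x), which is irreducible over Q and has degree φ(364) = 144. Hence [Q(α):Q] = φ(364) = 144.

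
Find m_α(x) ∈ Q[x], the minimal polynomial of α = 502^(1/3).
m_α(x) = x^3 - 502

α satisfies α^3 = 502, so x^3 - 502 annihilates α. By the rational root test, a rational root p/q (in lowest terms) of x^3 - 502 would satisfy p^3 = 502 q^3, forcing q = 1 and p^3 = 502; but 502 is not a perfect cube, contradiction. A monic cubic over Q with no rational root is irreducible (any nontrivial factorization would include a linear factor). Hence x^3 - 502 is the minimal polynomial of α, and in particular [Q(α):Q] = 3.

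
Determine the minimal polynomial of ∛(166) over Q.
m_α(x) = x^3 - 166

α satisfies α^3 = 166, so x^3 - 166 annihilates α. By the rational root test, a rational root p/q (in lowest terms) of x^3 - 166 would satisfy p^3 = 166 q^3, forcing q = 1 and p^3 = 166; but 166 is not a perfect cube, contradiction. A monic cubic over Q with no rational root is irreducible (any nontrivial factorization would include a linear factor). Hence x^3 - 166 is the minimal polynomial of α, and in particular [Q(α):Q] = 3.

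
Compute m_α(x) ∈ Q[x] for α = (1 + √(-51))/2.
m_α(x) = x^2 - x + 13

From 2α - 1 = √(-51), squaring gives (2α - 1)^2 = -51, i.e. 4α^2 - 4α + 1 = -51, so α^2 - α + (1 + 51)/4 = 0. Since -51 ≡ 1 (mod 4), (1 + 51)/4 = 13 ∈ Z. The polynomial x^2 - x + 13 has discriminant 1 - 4·(13) = -51, which is not a perfect square in Q (d = -51 is squarefree and ≠ 1), so x^2 - x + 13 is irreducible over Q. It is the minimal polynomial of α.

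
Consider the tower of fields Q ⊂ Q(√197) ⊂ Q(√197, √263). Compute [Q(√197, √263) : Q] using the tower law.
[Q(√197, √263) : Q] = 4

[Q(√197):Q] = 2 (min poly x^2 - 197, irreducible since 197 is squarefree > 1). For the top step, suppose √263 ∈ Q(√197), say √263 = c + d√197 with c, d ∈ Q. Squaring: 263 = c^2 + 197d^2 + 2cd√197. Since √197 ∉ Q this forces 2cd = 0. If d = 0 then √263 = c ∈ Q, contradicting 263 squarefree > 1. If c = 0 then 263 = 197d^2, so 197·263 = (197d)^2 is a perfect square in Q — but 197·263 = 51811 is not a perfect square (since 197 and 263 are distinct squarefree integers). Contradiction. Hence √263 ∉ Q(√197), so x^2 - 263 stays irreducible over Q(√197) and [Q(√197, √263) : Q(√197)] = 2. By the tower law, [Q(√197, √263) : Q] = 2 · 2 = 4.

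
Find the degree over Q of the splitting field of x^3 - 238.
[K : Q] = 6

The roots of x^3 - 238 are ∛238, ω∛238, ω^2∛238 where ω = e^(2πi/3) is a primitive cube root of unity, so K = Q(∛238, ω). Now [Q(∛238):Q] = 3 (since 238 is not a perfect cube, x^3 - 238 is irreducible) and [Q(ω):Q] = 2. Both 2 and 3 divide [K:Q], and [K:Q] ≤ 3·2 = 6, so [K:Q] = 6. (Equivalently: Q(∛238) ⊂ R but ω ∉ R, so [K : Q(∛238)] = 2.)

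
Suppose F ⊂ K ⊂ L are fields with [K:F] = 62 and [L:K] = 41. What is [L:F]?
[L:F] = 2542

The tower law says that for any tower of field extensions F ⊂ K ⊂ L with finite degrees, [L:F] = [L:K] · [K:F]. Here this gives [L:F] = 41 · 62 = 2542.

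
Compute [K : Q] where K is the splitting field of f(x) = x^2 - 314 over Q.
[K : Q] = 2

f(x) = x^2 - 314 factors as (x - √314)(x + √314). The splitting field is K = Q(√314). Since 314 is squarefree and > 1, it is not a perfect square, so x^2 - 314 is irreducible over Q and [Q(√314) : Q] = 2. Hence [K : Q] = 2.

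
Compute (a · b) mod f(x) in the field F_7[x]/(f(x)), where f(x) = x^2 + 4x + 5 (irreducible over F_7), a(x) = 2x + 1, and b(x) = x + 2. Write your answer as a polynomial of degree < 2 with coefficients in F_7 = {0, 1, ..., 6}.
a · b ≡ 4x + 6 (mod f(x))

Multiply in F_7[x]: a(x)·b(x) = (2x + 1)·(x + 2) = 2x^2 + 5x + 2. This has degree ≥ 2, so divide by f(x) over F_7: 2x^2 + 5x + 2 = (2)·(x^2 + 4x + 5) + (4x + 6). Hence a·b ≡ 4x + 6 (mod f). (F_7[x]/(f) is a field with 7^2 = 49 elements since f is irreducible of degree 2.)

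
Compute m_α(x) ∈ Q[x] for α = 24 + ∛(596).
m_α(x) = x^3 - 72x^2 + 1728x - 14420

Set β = α - 24 = ∛(596), so β^3 = 596. Then (α - 24)^3 - 596 = 0, i.e. α is a root of g(x) = (x - 24)^3 - 596 = x^3 - 72x^2 + 1728x - 14420. Since g(x) = h(x - 24) where h(x) = x^3 - 596, and h is irreducible over Q (because 596 is not a perfect cube, so h has no rational root, and a monic cubic with no rational root is irreducible), g is also irreducible (irreducibility is preserved under the substitution x → x - 24). Hence m_α(x) = x^3 - 72x^2 + 1728x - 14420.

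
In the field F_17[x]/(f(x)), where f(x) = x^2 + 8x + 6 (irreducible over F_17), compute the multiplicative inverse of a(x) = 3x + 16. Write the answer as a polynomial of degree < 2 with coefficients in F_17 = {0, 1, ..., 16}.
a(x)^(-1) ≡ 9x + 7 (mod f(x))

Since f is irreducible over F_17, F_17[x]/(f) is a field and a(x) ≠ 0 has an inverse. Apply the extended Euclidean algorithm to f(x) and a(x) in F_17[x]: f(x) = (6x + 16)·a(x) + (5). The last nonzero remainder is the constant 5 = gcd(f, a) in F_17. Back-substituting through the division chain expresses 5 = s(x)·a(x) + t(x)·f(x) with s(x) ≡ 11x + 1 (mod f), so (11x + 1)·a(x) ≡ 5 (mod f). Multiplying by 5^(-1) ≡ 7 in F_17 gives a(x)^(-1) ≡ 7·(11x + 1) ≡ 9x + 7 (mod f). Check: (3x + 16)·(9x + 7) = 10x^2 + 12x + 10 ≡ 1 (mod x^2 + 8x + 6).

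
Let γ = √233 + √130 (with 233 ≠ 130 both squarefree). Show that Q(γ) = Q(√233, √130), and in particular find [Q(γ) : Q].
[Q(γ) : Q] = 4 (equivalently, Q(γ) = Q(√233, √130))

Obviously Q(γ) ⊆ Q(√233, √130), and [Q(√233, √130):Q] = 4 (since 233, 130 are distinct squarefree integers > 1 with 30290 not a perfect square). To show equality we compute the minimal polynomial of γ. From γ = √233 + √130: γ^2 = 233 + 2√(30290) + 130 = 363 + 2√(30290), so γ^2 - 363 = 2√(30290); squaring, (γ^2 - 363)^2 = 4·30290, i.e. γ^4 - 726γ^2 + 131769 - 121160 = 0, i.e. γ^4 - 726γ^2 + 10609 = 0. So γ is a root of x^4 - 726x^2 + 10609. This polynomial is irreducible over Q: it has no rational root (each ±√233 ± √130 is irrational), and any factorization into two quadratics over Q would force √(30290) ∈ Q (pairing opposite roots) or √233, √130 ∈ Q (other pairings), all impossible. Hence [Q(γ):Q] = 4 = [Q(√233, √130):Q], so Q(γ) = Q(√233, √130).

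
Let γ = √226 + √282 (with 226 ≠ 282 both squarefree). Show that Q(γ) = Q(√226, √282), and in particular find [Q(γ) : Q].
[Q(γ) : Q] = 4 (equivalently, Q(γ) = Q(√226, √282))

Obviously Q(γ) ⊆ Q(√226, √282), and [Q(√226, √282):Q] = 4 (since 226, 282 are distinct squarefree integers > 1 with 63732 not a perfect square). To show equality we compute the minimal polynomial of γ. From γ = √226 + √282: γ^2 = 226 + 2√(63732) + 282 = 508 + 2√(63732), so γ^2 - 508 = 2√(63732); squaring, (γ^2 - 508)^2 = 4·63732, i.e. γ^4 - 1016γ^2 + 258064 - 254928 = 0, i.e. γ^4 - 1016γ^2 + 3136 = 0. So γ is a root of x^4 - 1016x^2 + 3136. This polynomial is irreducible over Q: it has no rational root (each ±√226 ± √282 is irrational), and any factorization into two quadratics over Q would force √(63732) ∈ Q (pairing opposite roots) or √226, √282 ∈ Q (other pairings), all impossible. Hence [Q(γ):Q] = 4 = [Q(√226, √282):Q], so Q(γ) = Q(√226, √282).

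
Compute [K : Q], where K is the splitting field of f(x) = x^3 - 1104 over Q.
[K : Q] = 6

The roots of x^3 - 1104 are ∛1104, ω∛1104, ω^2∛1104 where ω = e^(2πi/3) is a primitive cube root of unity, so K = Q(∛1104, ω). Now [Q(∛1104):Q] = 3 (since 1104 is not a perfect cube, x^3 - 1104 is irreducible) and [Q(ω):Q] = 2. Both 2 and 3 divide [K:Q], and [K:Q] ≤ 3·2 = 6, so [K:Q] = 6. (Equivalently: Q(∛1104) ⊂ R but ω ∉ R, so [K : Q(∛1104)] = 2.)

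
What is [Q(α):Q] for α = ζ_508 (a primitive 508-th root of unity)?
[Q(α):Q] = 252

The minimal polynomial of ζ_508 over Q is the 508-th cyclotomic polynomial Φ_508(x), which is irreducible over Q and has degree φ(508) = 252. Hence [Q(α):Q] = φ(508) = 252.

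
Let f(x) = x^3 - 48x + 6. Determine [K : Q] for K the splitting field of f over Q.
[K : Q] = 6

By the rational root test, any rational root of the monic integer polynomial f(x) = x^3 - 48x + 6 must be an integer dividing the constant term 6, i.e. one of ±{1, 2, 3, 6}. Evaluating: f(1) = -41, f(-1) = 53, f(2) = -82, f(-2) = 94, f(3) = -111, f(-3) = 123, f(6) = -66, f(-6) = 78; none is 0, so f has no rational root and is therefore irreducible over Q (a cubic with no linear factor over a field is irreducible). For an irreducible cubic, the Galois group is A_3 or S_3 according as the discriminant disc(f) = -4a^3 - 27b^2 = -4·(-48)^3 - 27·(6)^2 = 441396 is or is not a square in Q. Here disc(f) = 441396 is not a perfect square in Q, so the Galois group of f over Q is not contained in A_3 and must be all of S_3. The splitting field has degree |S_3| = 6 over Q, so [K : Q] = 6.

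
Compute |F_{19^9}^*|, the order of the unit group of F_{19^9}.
|F_{19^9}^*| = 322687697778

F_{19^9} has 19^9 = 322687697779 elements; its multiplicative group consists of all nonzero elements, so |F_{19^9}^*| = 322687697779 - 1 = 322687697778. (It is cyclic since any finite subgroup of the multiplicative group of a field is cyclic.)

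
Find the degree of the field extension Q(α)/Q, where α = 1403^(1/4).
[Q(α):Q] = 4

α is a root of x^4 - 1403. By Eisenstein's criterion at the prime p = 23 (which divides the constant term 1403 but p^2 = 529 does not, since 1403 is squarefree), x^4 - 1403 is irreducible over Q. Hence [Q(α):Q] = 4.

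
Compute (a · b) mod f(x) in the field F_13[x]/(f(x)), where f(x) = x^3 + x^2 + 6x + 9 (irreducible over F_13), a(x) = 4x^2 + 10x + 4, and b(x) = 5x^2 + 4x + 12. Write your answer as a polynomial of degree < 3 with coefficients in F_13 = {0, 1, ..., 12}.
a · b ≡ 7x^2 + 5x + 11 (mod f(x))

Multiply in F_13[x]: a(x)·b(x) = (4x^2 + 10x + 4)·(5x^2 + 4x + 12) = 7x^4 + x^3 + 4x^2 + 6x + 9. This has degree ≥ 3, so divide by f(x) over F_13: 7x^4 + x^3 + 4x^2 + 6x + 9 = (7x + 7)·(x^3 + x^2 + 6x + 9) + (7x^2 + 5x + 11). Hence a·b ≡ 7x^2 + 5x + 11 (mod f). (F_13[x]/(f) is a field with 13^3 = 2197 elements since f is irreducible of degree 3.)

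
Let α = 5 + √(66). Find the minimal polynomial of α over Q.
m_α(x) = x^2 - 10x - 41

From α - 5 = √(66), squaring gives (α - 5)^2 = 66, i.e. α^2 - 10α + 25 = 66, so α^2 - 10α - 41 = 0. The discriminant of x^2 - 10x - 41 is (-10)^2 - 4·(-41) = 100 + 164 = 264, and 4·(66) is not a perfect square in Q since 66 is squarefree and ≠ 1. Hence x^2 - 10x - 41 is irreducible over Q and is the minimal polynomial of α.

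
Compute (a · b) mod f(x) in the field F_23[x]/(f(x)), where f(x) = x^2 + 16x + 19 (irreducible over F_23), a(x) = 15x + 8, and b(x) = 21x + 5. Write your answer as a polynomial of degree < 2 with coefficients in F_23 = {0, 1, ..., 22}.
a · b ≡ 10x + 12 (mod f(x))

Multiply in F_23[x]: a(x)·b(x) = (15x + 8)·(21x + 5) = 16x^2 + 13x + 17. This has degree ≥ 2, so divide by f(x) over F_23: 16x^2 + 13x + 17 = (16)·(x^2 + 16x + 19) + (10x + 12). Hence a·b ≡ 10x + 12 (mod f). (F_23[x]/(f) is a field with 23^2 = 529 elements since f is irreducible of degree 2.)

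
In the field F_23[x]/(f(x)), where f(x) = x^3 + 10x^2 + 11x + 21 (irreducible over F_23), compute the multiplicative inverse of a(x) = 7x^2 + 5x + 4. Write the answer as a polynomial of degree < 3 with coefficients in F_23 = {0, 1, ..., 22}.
a(x)^(-1) ≡ 8x^2 + 17x + 11 (mod f(x))

Since f is irreducible over F_23, F_23[x]/(f) is a field and a(x) ≠ 0 has an inverse. Apply the extended Euclidean algorithm to f(x) and a(x) in F_23[x]: f(x) = (10x + 14)·a(x) + (16x + 11);  a(x) = (22x + 1)·(16x + 11) + (16). The last nonzero remainder is the constant 16 = gcd(f, a) in F_23. Back-substituting through the division chain expresses 16 = s(x)·a(x) + t(x)·f(x) with s(x) ≡ 13x^2 + 19x + 15 (mod f), so (13x^2 + 19x + 15)·a(x) ≡ 16 (mod f). Multiplying by 16^(-1) ≡ 13 in F_23 gives a(x)^(-1) ≡ 13·(13x^2 + 19x + 15) ≡ 8x^2 + 17x + 11 (mod f). Check: (7x^2 + 5x + 4)·(8x^2 + 17x + 11) = 10x^4 + 21x^3 + 10x^2 + 8x + 21 ≡ 1 (mod x^3 + 10x^2 + 11x + 21).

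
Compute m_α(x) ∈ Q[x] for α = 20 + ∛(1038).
m_α(x) = x^3 - 60x^2 + 1200x - 9038

Set β = α - 20 = ∛(1038), so β^3 = 1038. Then (α - 20)^3 - 1038 = 0, i.e. α is a root of g(x) = (x - 20)^3 - 1038 = x^3 - 60x^2 + 1200x - 9038. Since g(x) = h(x - 20) where h(x) = x^3 - 1038, and h is irreducible over Q (because 1038 is not a perfect cube, so h has no rational root, and a monic cubic with no rational root is irreducible), g is also irreducible (irreducibility is preserved under the substitution x → x - 20). Hence m_α(x) = x^3 - 60x^2 + 1200x - 9038.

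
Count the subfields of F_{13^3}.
F_{13^3} has 2 subfields

The subfields of F_{p^n} are exactly the fields F_{p^d} for d | n (each is the fixed field of the unique index-d subgroup of Gal(F_{p^n}/F_p) ≅ Z/nZ). The divisors of n = 3 are {1, 3}, giving 2 subfields: F_{13^1}, F_{13^3}.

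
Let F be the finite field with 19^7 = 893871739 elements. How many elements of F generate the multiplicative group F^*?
There are φ(893871738) = 297528000 primitive elements

F_q^* is cyclic of order q - 1 = 893871738. A cyclic group of order m has exactly φ(m) generators. Here m = 893871738 = 2 · 3^2 · 701 · 70841, so the number of primitive elements is φ(893871738) = 297528000.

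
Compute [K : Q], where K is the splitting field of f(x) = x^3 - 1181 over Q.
[K : Q] = 6

The roots of x^3 - 1181 are ∛1181, ω∛1181, ω^2∛1181 where ω = e^(2πi/3) is a primitive cube root of unity, so K = Q(∛1181, ω). Now [Q(∛1181):Q] = 3 (since 1181 is not a perfect cube, x^3 - 1181 is irreducible) and [Q(ω):Q] = 2. Both 2 and 3 divide [K:Q], and [K:Q] ≤ 3·2 = 6, so [K:Q] = 6. (Equivalently: Q(∛1181) ⊂ R but ω ∉ R, so [K : Q(∛1181)] = 2.)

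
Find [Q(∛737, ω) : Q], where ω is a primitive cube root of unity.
[Q(∛737, ω) : Q] = 6

[Q(∛737):Q] = 3 (min poly x^3 - 737, irreducible since 737 is not a perfect cube). [Q(ω):Q] = 2 (min poly x^2 + x + 1). Since Q(∛737) ⊂ R and ω ∉ R, we have ω ∉ Q(∛737), so x^2 + x + 1 remains irreducible over Q(∛737) and [Q(∛737, ω) : Q(∛737)] = 2. By the tower law, [Q(∛737, ω) : Q] = 3 · 2 = 6. (In fact Q(∛737, ω) is the splitting field of x^3 - 737 over Q.)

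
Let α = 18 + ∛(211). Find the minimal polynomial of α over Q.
m_α(x) = x^3 - 54x^2 + 972x - 6043

Set β = α - 18 = ∛(211), so β^3 = 211. Then (α - 18)^3 - 211 = 0, i.e. α is a root of g(x) = (x - 18)^3 - 211 = x^3 - 54x^2 + 972x - 6043. Since g(x) = h(x - 18) where h(x) = x^3 - 211, and h is irreducible over Q (because 211 is not a perfect cube, so h has no rational root, and a monic cubic with no rational root is irreducible), g is also irreducible (irreducibility is preserved under the substitution x → x - 18). Hence m_α(x) = x^3 - 54x^2 + 972x - 6043.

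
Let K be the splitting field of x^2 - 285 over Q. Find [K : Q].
[K : Q] = 2

f(x) = x^2 - 285 factors as (x - √285)(x + √285). The splitting field is K = Q(√285). Since 285 is squarefree and > 1, it is not a perfect square, so x^2 - 285 is irreducible over Q and [Q(√285) : Q] = 2. Hence [K : Q] = 2.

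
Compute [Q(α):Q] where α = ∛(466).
[Q(α):Q] = 3

The minimal polynomial of α is x^3 - 466, irreducible over Q since 466 is not a perfect cube (so x^3 - 466 has no rational root). Hence [Q(α):Q] = deg(m_α) = 3.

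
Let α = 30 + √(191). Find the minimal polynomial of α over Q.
m_α(x) = x^2 - 60x + 709

From α - 30 = √(191), squaring gives (α - 30)^2 = 191, i.e. α^2 - 60α + 900 = 191, so α^2 - 60α + 709 = 0. The discriminant of x^2 - 60x + 709 is (-60)^2 - 4·(709) = 3600 - 2836 = 764, and 4·(191) is not a perfect square in Q since 191 is squarefree and ≠ 1. Hence x^2 - 60x + 709 is irreducible over Q and is the minimal polynomial of α.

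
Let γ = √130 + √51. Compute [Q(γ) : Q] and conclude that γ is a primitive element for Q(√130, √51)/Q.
[Q(γ) : Q] = 4 (equivalently, Q(γ) = Q(√130, √51))

Obviously Q(γ) ⊆ Q(√130, √51), and [Q(√130, √51):Q] = 4 (since 130, 51 are distinct squarefree integers > 1 with 6630 not a perfect square). To show equality we compute the minimal polynomial of γ. From γ = √130 + √51: γ^2 = 130 + 2√(6630) + 51 = 181 + 2√(6630), so γ^2 - 181 = 2√(6630); squaring, (γ^2 - 181)^2 = 4·6630, i.e. γ^4 - 362γ^2 + 32761 - 26520 = 0, i.e. γ^4 - 362γ^2 + 6241 = 0. So γ is a root of x^4 - 362x^2 + 6241. This polynomial is irreducible over Q: it has no rational root (each ±√130 ± √51 is irrational), and any factorization into two quadratics over Q would force √(6630) ∈ Q (pairing opposite roots) or √130, √51 ∈ Q (other pairings), all impossible. Hence [Q(γ):Q] = 4 = [Q(√130, √51):Q], so Q(γ) = Q(√130, √51).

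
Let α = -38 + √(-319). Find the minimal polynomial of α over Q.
m_α(x) = x^2 + 76x + 1763

From α + 38 = √(-319), squaring gives (α + 38)^2 = -319, i.e. α^2 + 76α + 1444 = -319, so α^2 + 76α + 1763 = 0. The discriminant of x^2 + 76x + 1763 is (76)^2 - 4·(1763) = 5776 - 7052 = -1276, and 4·(-319) is not a perfect square in Q since -319 is squarefree and ≠ 1. Hence x^2 + 76x + 1763 is irreducible over Q and is the minimal polynomial of α.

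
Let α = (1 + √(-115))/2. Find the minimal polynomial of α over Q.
m_α(x) = x^2 - x + 29

From 2α - 1 = √(-115), squaring gives (2α - 1)^2 = -115, i.e. 4α^2 - 4α + 1 = -115, so α^2 - α + (1 + 115)/4 = 0. Since -115 ≡ 1 (mod 4), (1 + 115)/4 = 29 ∈ Z. The polynomial x^2 - x + 29 has discriminant 1 - 4·(29) = -115, which is not a perfect square in Q (d = -115 is squarefree and ≠ 1), so x^2 - x + 29 is irreducible over Q. It is the minimal polynomial of α.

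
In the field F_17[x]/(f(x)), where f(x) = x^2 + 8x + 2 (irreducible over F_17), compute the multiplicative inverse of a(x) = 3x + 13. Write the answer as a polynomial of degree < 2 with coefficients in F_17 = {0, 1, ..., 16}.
a(x)^(-1) ≡ 9x + 16 (mod f(x))

Since f is irreducible over F_17, F_17[x]/(f) is a field and a(x) ≠ 0 has an inverse. Apply the extended Euclidean algorithm to f(x) and a(x) in F_17[x]: f(x) = (6x + 5)·a(x) + (5). The last nonzero remainder is the constant 5 = gcd(f, a) in F_17. Back-substituting through the division chain expresses 5 = s(x)·a(x) + t(x)·f(x) with s(x) ≡ 11x + 12 (mod f), so (11x + 12)·a(x) ≡ 5 (mod f). Multiplying by 5^(-1) ≡ 7 in F_17 gives a(x)^(-1) ≡ 7·(11x + 12) ≡ 9x + 16 (mod f). Check: (3x + 13)·(9x + 16) = 10x^2 + 12x + 4 ≡ 1 (mod x^2 + 8x + 2).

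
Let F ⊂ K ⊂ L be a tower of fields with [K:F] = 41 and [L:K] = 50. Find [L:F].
[L:F] = 2050

The tower law says that for any tower of field extensions F ⊂ K ⊂ L with finite degrees, [L:F] = [L:K] · [K:F]. Here this gives [L:F] = 50 · 41 = 2050.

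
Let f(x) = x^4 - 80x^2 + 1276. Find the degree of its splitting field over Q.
[K : Q] = 4

Solving the quadratic in x^2: x^2 = (80 ± √(80^2 - 4·1276))/2 = (80 ± √1296)/2 = (80 ± 36)/2, giving x^2 = 58 or x^2 = 22. So f(x) = (x^2 - 58)(x^2 - 22) and the roots of f are ±√58, ±√22. Hence the splitting field is K = Q(√58, √22). Since 58 and 22 are distinct squarefree integers > 1, their product 1276 is not a perfect square, so √22 ∉ Q(√58). By the tower law [K:Q] = [Q(√58,√22):Q(√58)] · [Q(√58):Q] = 2 · 2 = 4.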